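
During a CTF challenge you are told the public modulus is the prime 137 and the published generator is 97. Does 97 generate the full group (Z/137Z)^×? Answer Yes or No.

Yes

φ(137) = 137 − 1 = 136 = 2^3 · 17.
97 is a primitive root mod 137 iff 97^(φ(137)/q) ≢ 1 for every prime q | φ(137), i.e. q ∈ {2, 17}.
97^68 ≡ 136 (mod 137)  [q = 2: ≢ 1 ✓]
97^8 ≡ 50 (mod 137)  [q = 17: ≢ 1 ✓]
Every test exponent gives a nontrivial residue, hence 97 generates the full group.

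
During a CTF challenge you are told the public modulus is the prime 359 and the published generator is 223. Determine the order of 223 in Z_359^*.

358

The order of 223 must divide φ(359) = 359 − 1 = 358 = 2 · 179.
Divisors of 358: 1, 2, 179, 358.
Evaluate successive powers at the divisors of 358:
223^1 ≡ 223 (mod 359)
223^2 ≡ 187 (mod 359)
223^179 ≡ 358 (mod 359)
223^358 ≡ 1 (mod 359) ✓
The smallest such exponent is 358, so the order of 223 is 358.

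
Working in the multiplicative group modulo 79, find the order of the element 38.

13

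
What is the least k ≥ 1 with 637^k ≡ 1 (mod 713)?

330

By Lagrange's theorem, ord_713(637) divides φ(713) = φ(23·31) = (23−1)·(31−1) = 22·30 = 660 = 2^2 · 3 · 5 · 11.
Divisors of 660: 1, 2, 3, 4, 5, 6, 10, 11, 12, 15, 20, 22, 30, 33, 44, 55, 60, 66, 110, 132, 165, 220, 330, 660.
Test each divisor d:
637^1 ≡ 637 (mod 713)
637^2 ≡ 72 (mod 713)
637^3 ≡ 232 (mod 713)
637^4 ≡ 193 (mod 713)
637^5 ≡ 305 (mod 713)
637^6 ≡ 349 (mod 713)
637^10 ≡ 335 (mod 713)
637^11 ≡ 208 (mod 713)
637^12 ≡ 591 (mod 713)
637^15 ≡ 216 (mod 713)
637^20 ≡ 284 (mod 713)
637^22 ≡ 484 (mod 713)
637^30 ≡ 311 (mod 713)
637^33 ≡ 139 (mod 713)
637^44 ≡ 392 (mod 713)
637^55 ≡ 254 (mod 713)
637^60 ≡ 466 (mod 713)
637^66 ≡ 70 (mod 713)
637^110 ≡ 346 (mod 713)
637^132 ≡ 622 (mod 713)
637^165 ≡ 185 (mod 713)
637^220 ≡ 645 (mod 713)
637^330 ≡ 1 (mod 713) ✓
Hence ord(637) = 330.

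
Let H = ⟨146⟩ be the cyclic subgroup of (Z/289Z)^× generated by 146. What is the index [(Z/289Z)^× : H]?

ord(146) | φ(289) = φ(17^2) = 17·(17−1) = 272 = 2^4 · 17.
Divisors of 272: 1, 2, 4, 8, 16, 17, 34, 68, 136, 272.
Evaluate successive powers at the divisors of 272:
146^1 ≡ 146
146^2 ≡ 219
146^4 ≡ 276
146^8 ≡ 169
146^16 ≡ 239
146^17 ≡ 214
146^34 ≡ 134
146^68 ≡ 38
146^136 ≡ 288
146^272 ≡ 1
The order of 146 is 272, so the subgroup it generates has 272 elements.
Index = |(Z/289Z)^×| / |⟨146⟩| = 272 / 272 = 1.

1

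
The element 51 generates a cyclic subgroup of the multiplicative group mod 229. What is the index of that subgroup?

The order of 51 must divide φ(229) = 229 − 1 = 228 = 2^2 · 3 · 19.
Divisors of 228: 1, 2, 3, 4, 6, 12, 19, 38, 57, 76, 114, 228.
Check 51^d mod 229 for each divisor in increasing order:
51^1 ≡ 51 (mod 229)
51^2 ≡ 82 (mod 229)
51^3 ≡ 60 (mod 229)
51^4 ≡ 83 (mod 229)
51^6 ≡ 165 (mod 229)
51^12 ≡ 203 (mod 229)
51^19 ≡ 134 (mod 229)
51^38 ≡ 94 (mod 229)
51^57 ≡ 1 (mod 229) ✓
The order of 51 is 57, so the subgroup it generates has 57 elements.
[(Z/229Z)^× : ⟨51⟩] = 228/57 = 4.

4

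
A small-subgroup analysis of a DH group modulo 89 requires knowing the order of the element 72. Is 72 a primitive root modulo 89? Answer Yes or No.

No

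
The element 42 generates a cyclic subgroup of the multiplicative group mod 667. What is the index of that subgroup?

4

Since 42 ∈ (Z/667Z)^×, its order divides φ(667) = φ(23·29) = (23−1)·(29−1) = 22·28 = 616 = 2^3 · 7 · 11.
Divisors of 616: 1, 2, 4, 7, 8, 11, 14, 22, 28, 44, 56, 77, 88, 154, 308, 616.
Evaluate successive powers at the divisors of 616:
42^1 ≡ 42
42^2 ≡ 430
42^4 ≡ 141
42^7 ≡ 521
42^8 ≡ 538
42^11 ≡ 91
42^14 ≡ 639
42^22 ≡ 277
42^28 ≡ 117
42^44 ≡ 24
42^56 ≡ 349
42^77 ≡ 666
42^88 ≡ 576
42^154 ≡ 1
So ord_667(42) = 154, hence |⟨42⟩| = 154.
[(Z/667Z)^× : ⟨42⟩] = 616/154 = 4.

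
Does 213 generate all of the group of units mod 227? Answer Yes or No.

φ(227) = 227 − 1 = 226 = 2 · 113.
It suffices to check that the order of 213 is not a proper divisor of 226: compute 213^(226/q) for q ∈ {2, 113}.
213^113 ≡ 1 (mod 227)  [q = 2: ≡ 1 ✗]
213^2 ≡ 196 (mod 227)  [q = 113: ≢ 1 ✓]
Since 213^113 ≡ 1, the order of 213 divides 113 < 226, so 213 is not a primitive root.

No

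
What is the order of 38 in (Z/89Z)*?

By Lagrange's theorem, ord_89(38) divides φ(89) = 89 − 1 = 88 = 2^3 · 11.
Divisors of 88: 1, 2, 4, 8, 11, 22, 44, 88.
Test each divisor d:
38^1 ≡ 38
38^2 ≡ 20
38^4 ≡ 44
38^8 ≡ 67
38^11 ≡ 12
38^22 ≡ 55
38^44 ≡ 88
38^88 ≡ 1
Hence ord(38) = 88.

88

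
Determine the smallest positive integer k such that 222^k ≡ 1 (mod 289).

17

By Lagrange's theorem, ord_289(222) divides φ(289) = φ(17^2) = 17·(17−1) = 272 = 2^4 · 17.
Divisors of 272: 1, 2, 4, 8, 16, 17, 34, 68, 136, 272.
Test each divisor d:
222^1 ≡ 222 (mod 289)
222^2 ≡ 154 (mod 289)
222^4 ≡ 18 (mod 289)
222^8 ≡ 35 (mod 289)
222^16 ≡ 69 (mod 289)
222^17 ≡ 1 (mod 289) ✓
So ord_289(222) = 17.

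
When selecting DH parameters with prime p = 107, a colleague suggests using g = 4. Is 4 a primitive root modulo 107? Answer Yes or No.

No

φ(107) = 107 − 1 = 106 = 2 · 53.
An element g generates (Z/107Z)^× iff g^(106/q) ≢ 1 (mod 107) for each prime q ∈ {2, 53}.
4^53 ≡ 1 (mod 107)  [q = 2: ≡ 1 ✗]
4^2 ≡ 16 (mod 107)  [q = 53: ≢ 1 ✓]
The check at q = 2 fails, so 4 generates a proper subgroup.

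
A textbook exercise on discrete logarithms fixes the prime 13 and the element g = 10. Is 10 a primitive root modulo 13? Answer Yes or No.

No

φ(13) = 13 − 1 = 12 = 2^2 · 3.
10 is a primitive root mod 13 iff 10^(φ(13)/q) ≢ 1 for every prime q | φ(13), i.e. q ∈ {2, 3}.
10^6 ≡ 1 (mod 13)  [q = 2: ≡ 1 ✗]
10^4 ≡ 3 (mod 13)  [q = 3: ≢ 1 ✓]
The check at q = 2 fails, so 10 generates a proper subgroup.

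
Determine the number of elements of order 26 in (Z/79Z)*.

12

φ(79) = 79 − 1 = 78 = 2 · 3 · 13.
Since (Z/79Z)^× is cyclic of order 78, the number of elements of order d is φ(d) when d | 78 and 0 otherwise.
26 = 2 · 13 divides 78, and φ(26) = 12.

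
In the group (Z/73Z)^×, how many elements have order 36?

12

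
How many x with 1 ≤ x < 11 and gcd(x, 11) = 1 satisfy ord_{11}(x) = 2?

1

φ(11) = 11 − 1 = 10 = 2 · 5.
(Z/11Z)^× is cyclic (|G| = 10); a cyclic group of order m has exactly φ(d) elements of each order d | m, and none otherwise.
2 | 10, and φ(2) = 2 − 1 = 1.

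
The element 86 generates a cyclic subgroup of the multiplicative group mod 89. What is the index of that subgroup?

1

ord(86) | φ(89) = 89 − 1 = 88 = 2^3 · 11.
Divisors of 88: 1, 2, 4, 8, 11, 22, 44, 88.
Check 86^d mod 89 for each divisor in increasing order:
86^1 ≡ 86
86^2 ≡ 9
86^4 ≡ 81
86^8 ≡ 64
86^11 ≡ 52
86^22 ≡ 34
86^44 ≡ 88
86^88 ≡ 1
So ord_89(86) = 88, hence |⟨86⟩| = 88.
[(Z/89Z)^× : ⟨86⟩] = 88/88 = 1.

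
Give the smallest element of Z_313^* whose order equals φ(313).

10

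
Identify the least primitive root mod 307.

5

φ(307) = 307 − 1 = 306 = 2 · 3^2 · 17.
Test candidates g = 2, 3, … against the prime factors q ∈ {2, 3, 17} of φ(307): g is a generator iff g^(306/q) ≢ 1 for every such q.
g = 2: 2^153 ≡ 306; 2^102 ≡ 1 — hits 1, so not a primitive root.
g = 3: 3^153 ≡ 306; 3^102 ≡ 1 — hits 1, so not a primitive root.
g = 4: 4^153 ≡ 1 — hits 1, so not a primitive root.
g = 5: 5^153 ≡ 306; 5^102 ≡ 289; 5^18 ≡ 81 — none is 1, so 5 is a primitive root.
So 5 is the smallest generator of (Z/307Z)^×.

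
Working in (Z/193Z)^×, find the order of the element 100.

By Lagrange's theorem, ord_193(100) divides φ(193) = 193 − 1 = 192 = 2^6 · 3.
Divisors of 192: 1, 2, 3, 4, 6, 8, 12, 16, 24, 32, 48, 64, 96, 192.
Compute 100^d (mod 193) for the divisors d until we hit 1:
100^1 ≡ 100 (mod 193)
100^2 ≡ 157 (mod 193)
100^3 ≡ 67 (mod 193)
100^4 ≡ 138 (mod 193)
100^6 ≡ 50 (mod 193)
100^8 ≡ 130 (mod 193)
100^12 ≡ 184 (mod 193)
100^16 ≡ 109 (mod 193)
100^24 ≡ 81 (mod 193)
100^32 ≡ 108 (mod 193)
100^48 ≡ 192 (mod 193)
100^64 ≡ 84 (mod 193)
100^96 ≡ 1 (mod 193) ✓
Therefore the multiplicative order of 100 modulo 193 is 96.

96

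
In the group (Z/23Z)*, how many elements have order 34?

0

φ(23) = 23 − 1 = 22 = 2 · 11.
(Z/23Z)^× is cyclic (|G| = 22); a cyclic group of order m has exactly φ(d) elements of each order d | m, and none otherwise.
Here 22 is not a multiple of 34, so there are no elements of order 34.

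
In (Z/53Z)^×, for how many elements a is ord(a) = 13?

12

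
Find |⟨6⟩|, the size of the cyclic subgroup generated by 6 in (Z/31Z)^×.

ord(6) | φ(31) = 31 − 1 = 30 = 2 · 3 · 5.
Divisors of 30: 1, 2, 3, 5, 6, 10, 15, 30.
Test each divisor d:
6^1 ≡ 6
6^2 ≡ 5
6^3 ≡ 30
6^5 ≡ 26
6^6 ≡ 1
The smallest such exponent is 6, so the order of 6 is 6.

6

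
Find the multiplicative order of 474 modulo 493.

56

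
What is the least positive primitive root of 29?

φ(29) = 29 − 1 = 28 = 2^2 · 7.
Test candidates g = 2, 3, … against the prime factors q ∈ {2, 7} of φ(29): g is a generator iff g^(28/q) ≢ 1 for every such q.
g = 2: 2^14 ≡ 28; 2^4 ≡ 16 — none is 1, so 2 is a primitive root.
The smallest primitive root modulo 29 is 2.

2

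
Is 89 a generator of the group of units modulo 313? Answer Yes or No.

φ(313) = 313 − 1 = 312 = 2^3 · 3 · 13.
It suffices to check that the order of 89 is not a proper divisor of 312: compute 89^(312/q) for q ∈ {2, 3, 13}.
89^156 ≡ 312 (mod 313)  [q = 2: ≢ 1 ✓]
89^104 ≡ 98 (mod 313)  [q = 3: ≢ 1 ✓]
89^24 ≡ 294 (mod 313)  [q = 13: ≢ 1 ✓]
None equal 1, so ord_313(89) = 312: 89 is a primitive root.

Yes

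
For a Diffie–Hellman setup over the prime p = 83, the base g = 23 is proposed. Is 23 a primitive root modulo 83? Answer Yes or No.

No

φ(83) = 83 − 1 = 82 = 2 · 41.
It suffices to check that the order of 23 is not a proper divisor of 82: compute 23^(82/q) for q ∈ {2, 41}.
23^41 ≡ 1 (mod 83)  [q = 2: ≡ 1 ✗]
23^2 ≡ 31 (mod 83)  [q = 41: ≢ 1 ✓]
Since 23^41 ≡ 1, the order of 23 divides 41 < 82, so 23 is not a primitive root.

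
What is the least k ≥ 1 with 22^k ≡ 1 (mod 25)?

20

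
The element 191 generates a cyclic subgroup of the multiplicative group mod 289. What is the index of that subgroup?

4

Since 191 ∈ (Z/289Z)^×, its order divides φ(289) = φ(17^2) = 17·(17−1) = 272 = 2^4 · 17.
Divisors of 272: 1, 2, 4, 8, 16, 17, 34, 68, 136, 272.
Evaluate successive powers at the divisors of 272:
191^1 ≡ 191
191^2 ≡ 67
191^4 ≡ 154
191^8 ≡ 18
191^16 ≡ 35
191^17 ≡ 38
191^34 ≡ 288
191^68 ≡ 1
The order of 191 is 68, so the subgroup it generates has 68 elements.
Index = |(Z/289Z)^×| / |⟨191⟩| = 272 / 68 = 4.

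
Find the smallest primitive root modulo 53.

2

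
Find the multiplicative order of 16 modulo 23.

By Lagrange's theorem, ord_23(16) divides φ(23) = 23 − 1 = 22 = 2 · 11.
Divisors of 22: 1, 2, 11, 22.
Test each divisor d:
16^1 ≡ 16 (mod 23)
16^2 ≡ 3 (mod 23)
16^11 ≡ 1 (mod 23) ✓
The smallest such exponent is 11, so the order of 16 is 11.

11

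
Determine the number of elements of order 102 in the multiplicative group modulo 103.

φ(103) = 103 − 1 = 102 = 2 · 3 · 17.
(Z/103Z)^× is cyclic (|G| = 102); a cyclic group of order m has exactly φ(d) elements of each order d | m, and none otherwise.
102 = 2 · 3 · 17 divides 102, and φ(102) = 32.

32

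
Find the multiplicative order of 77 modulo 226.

Since 77 ∈ (Z/226Z)^×, its order divides φ(226) = φ(2)·φ(113) = 1·112 = 112 = 2^4 · 7.
Divisors of 112: 1, 2, 4, 7, 8, 14, 16, 28, 56, 112.
Compute 77^d (mod 226) for the divisors d until we hit 1:
77^1 ≡ 77 (mod 226)
77^2 ≡ 53 (mod 226)
77^4 ≡ 97 (mod 226)
77^7 ≡ 131 (mod 226)
77^8 ≡ 143 (mod 226)
77^14 ≡ 211 (mod 226)
77^16 ≡ 109 (mod 226)
77^28 ≡ 225 (mod 226)
77^56 ≡ 1 (mod 226) ✓
Therefore the multiplicative order of 77 modulo 226 is 56.

56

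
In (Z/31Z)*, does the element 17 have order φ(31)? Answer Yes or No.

Yes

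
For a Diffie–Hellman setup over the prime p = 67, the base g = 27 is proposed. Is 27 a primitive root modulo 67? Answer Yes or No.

No

φ(67) = 67 − 1 = 66 = 2 · 3 · 11.
27 is a primitive root mod 67 iff 27^(φ(67)/q) ≢ 1 for every prime q | φ(67), i.e. q ∈ {2, 3, 11}.
27^33 ≡ 66 (mod 67)  [q = 2: ≢ 1 ✓]
27^22 ≡ 1 (mod 67)  [q = 3: ≡ 1 ✗]
27^6 ≡ 24 (mod 67)  [q = 11: ≢ 1 ✓]
27^22 ≡ 1 shows ord(27) | 22, strictly less than φ(67); not a primitive root.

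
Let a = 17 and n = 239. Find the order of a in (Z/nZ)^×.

119

By Lagrange's theorem, ord_239(17) divides φ(239) = 239 − 1 = 238 = 2 · 7 · 17.
Divisors of 238: 1, 2, 7, 14, 17, 34, 119, 238.
Check 17^d mod 239 for each divisor in increasing order:
17^1 ≡ 17
17^2 ≡ 50
17^7 ≡ 51
17^14 ≡ 211
17^17 ≡ 100
17^34 ≡ 201
17^119 ≡ 1
The smallest such exponent is 119, so the order of 17 is 119.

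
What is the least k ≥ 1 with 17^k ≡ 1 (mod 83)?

41

By Lagrange's theorem, ord_83(17) divides φ(83) = 83 − 1 = 82 = 2 · 41.
Divisors of 82: 1, 2, 41, 82.
Compute 17^d (mod 83) for the divisors d until we hit 1:
17^1 ≡ 17 (mod 83)
17^2 ≡ 40 (mod 83)
17^41 ≡ 1 (mod 83) ✓
So ord_83(17) = 41.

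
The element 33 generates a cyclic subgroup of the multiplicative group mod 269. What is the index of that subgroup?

1

Since 33 ∈ (Z/269Z)^×, its order divides φ(269) = 269 − 1 = 268 = 2^2 · 67.
Divisors of 268: 1, 2, 4, 67, 134, 268.
Compute 33^d (mod 269) for the divisors d until we hit 1:
33^1 ≡ 33 (mod 269)
33^2 ≡ 13 (mod 269)
33^4 ≡ 169 (mod 269)
33^67 ≡ 82 (mod 269)
33^134 ≡ 268 (mod 269)
33^268 ≡ 1 (mod 269) ✓
The order of 33 is 268, so the subgroup it generates has 268 elements.
Index = |(Z/269Z)^×| / |⟨33⟩| = 268 / 268 = 1.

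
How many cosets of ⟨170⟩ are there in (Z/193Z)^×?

6

ord(170) | φ(193) = 193 − 1 = 192 = 2^6 · 3.
Divisors of 192: 1, 2, 3, 4, 6, 8, 12, 16, 24, 32, 48, 64, 96, 192.
Compute 170^d (mod 193) for the divisors d until we hit 1:
170^1 ≡ 170 (mod 193)
170^2 ≡ 143 (mod 193)
170^3 ≡ 185 (mod 193)
170^4 ≡ 184 (mod 193)
170^6 ≡ 64 (mod 193)
170^8 ≡ 81 (mod 193)
170^12 ≡ 43 (mod 193)
170^16 ≡ 192 (mod 193)
170^24 ≡ 112 (mod 193)
170^32 ≡ 1 (mod 193) ✓
Thus |⟨170⟩| = ord(170) = 32.
[(Z/193Z)^× : ⟨170⟩] = 192/32 = 6.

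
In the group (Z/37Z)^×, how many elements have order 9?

φ(37) = 37 − 1 = 36 = 2^2 · 3^2.
(Z/37Z)^× is cyclic (|G| = 36); a cyclic group of order m has exactly φ(d) elements of each order d | m, and none otherwise.
9 = 3^2 divides 36, and φ(9) = 6.

6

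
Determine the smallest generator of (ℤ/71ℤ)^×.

7

φ(71) = 71 − 1 = 70 = 2 · 5 · 7.
Test candidates g = 2, 3, … against the prime factors q ∈ {2, 5, 7} of φ(71): g is a generator iff g^(70/q) ≢ 1 for every such q.
g = 2: 2^35 ≡ 1 — hits 1, so not a primitive root.
g = 3: 3^35 ≡ 1 — hits 1, so not a primitive root.
g = 4: 4^35 ≡ 1 — hits 1, so not a primitive root.
g = 5: 5^35 ≡ 1 — hits 1, so not a primitive root.
g = 6: 6^35 ≡ 1 — hits 1, so not a primitive root.
g = 7: 7^35 ≡ 70; 7^14 ≡ 54; 7^10 ≡ 45 — none is 1, so 7 is a primitive root.
The smallest primitive root modulo 71 is 7.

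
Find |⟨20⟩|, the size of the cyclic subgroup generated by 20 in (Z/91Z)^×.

12

By Lagrange's theorem, ord_91(20) divides φ(91) = φ(7·13) = (7−1)·(13−1) = 6·12 = 72 = 2^3 · 3^2.
Divisors of 72: 1, 2, 3, 4, 6, 8, 9, 12, 18, 24, 36, 72.
Compute 20^d (mod 91) for the divisors d until we hit 1:
20^1 ≡ 20 (mod 91)
20^2 ≡ 36 (mod 91)
20^3 ≡ 83 (mod 91)
20^4 ≡ 22 (mod 91)
20^6 ≡ 64 (mod 91)
20^8 ≡ 29 (mod 91)
20^9 ≡ 34 (mod 91)
20^12 ≡ 1 (mod 91) ✓
The smallest such exponent is 12, so the order of 20 is 12.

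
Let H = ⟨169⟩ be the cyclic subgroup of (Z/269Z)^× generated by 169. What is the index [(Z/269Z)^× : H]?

4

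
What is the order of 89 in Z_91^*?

By Lagrange's theorem, ord_91(89) divides φ(91) = φ(7·13) = (7−1)·(13−1) = 6·12 = 72 = 2^3 · 3^2.
Divisors of 72: 1, 2, 3, 4, 6, 8, 9, 12, 18, 24, 36, 72.
Evaluate successive powers at the divisors of 72:
89^1 ≡ 89 (mod 91)
89^2 ≡ 4 (mod 91)
89^3 ≡ 83 (mod 91)
89^4 ≡ 16 (mod 91)
89^6 ≡ 64 (mod 91)
89^8 ≡ 74 (mod 91)
89^9 ≡ 34 (mod 91)
89^12 ≡ 1 (mod 91) ✓
So ord_91(89) = 12.

12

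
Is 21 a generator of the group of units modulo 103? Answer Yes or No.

φ(103) = 103 − 1 = 102 = 2 · 3 · 17.
It suffices to check that the order of 21 is not a proper divisor of 102: compute 21^(102/q) for q ∈ {2, 3, 17}.
21^51 ≡ 102 (mod 103)  [q = 2: ≢ 1 ✓]
21^34 ≡ 56 (mod 103)  [q = 3: ≢ 1 ✓]
21^6 ≡ 81 (mod 103)  [q = 17: ≢ 1 ✓]
All checks pass, so 21 has order 102 and is a primitive root modulo 103.

Yes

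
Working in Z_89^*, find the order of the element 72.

By Lagrange's theorem, ord_89(72) divides φ(89) = 89 − 1 = 88 = 2^3 · 11.
Divisors of 88: 1, 2, 4, 8, 11, 22, 44, 88.
Compute 72^d (mod 89) for the divisors d until we hit 1:
72^1 ≡ 72
72^2 ≡ 22
72^4 ≡ 39
72^8 ≡ 8
72^11 ≡ 34
72^22 ≡ 88
72^44 ≡ 1
So ord_89(72) = 44.

44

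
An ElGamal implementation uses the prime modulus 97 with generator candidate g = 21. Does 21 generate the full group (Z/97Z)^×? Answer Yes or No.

Yes

φ(97) = 97 − 1 = 96 = 2^5 · 3.
An element g generates (Z/97Z)^× iff g^(96/q) ≢ 1 (mod 97) for each prime q ∈ {2, 3}.
21^48 ≡ 96 (mod 97)  [q = 2: ≢ 1 ✓]
21^32 ≡ 61 (mod 97)  [q = 3: ≢ 1 ✓]
Every test exponent gives a nontrivial residue, hence 21 generates the full group.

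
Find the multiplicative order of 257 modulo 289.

By Lagrange's theorem, ord_289(257) divides φ(289) = φ(17^2) = 17·(17−1) = 272 = 2^4 · 17.
Divisors of 272: 1, 2, 4, 8, 16, 17, 34, 68, 136, 272.
Evaluate successive powers at the divisors of 272:
257^1 ≡ 257
257^2 ≡ 157
257^4 ≡ 84
257^8 ≡ 120
257^16 ≡ 239
257^17 ≡ 155
257^34 ≡ 38
257^68 ≡ 288
257^136 ≡ 1
Hence ord(257) = 136.

136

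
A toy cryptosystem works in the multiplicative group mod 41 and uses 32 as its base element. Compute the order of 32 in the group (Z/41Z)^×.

By Lagrange's theorem, ord_41(32) divides φ(41) = 41 − 1 = 40 = 2^3 · 5.
Divisors of 40: 1, 2, 4, 5, 8, 10, 20, 40.
Evaluate successive powers at the divisors of 40:
32^1 ≡ 32 (mod 41)
32^2 ≡ 40 (mod 41)
32^4 ≡ 1 (mod 41) ✓
So ord_41(32) = 4.

4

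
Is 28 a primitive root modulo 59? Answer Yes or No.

No

φ(59) = 59 − 1 = 58 = 2 · 29.
An element g generates (Z/59Z)^× iff g^(58/q) ≢ 1 (mod 59) for each prime q ∈ {2, 29}.
28^29 ≡ 1 (mod 59)  [q = 2: ≡ 1 ✗]
28^2 ≡ 17 (mod 59)  [q = 29: ≢ 1 ✓]
Since 28^29 ≡ 1, the order of 28 divides 29 < 58, so 28 is not a primitive root.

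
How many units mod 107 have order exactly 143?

0

φ(107) = 107 − 1 = 106 = 2 · 53.
(Z/107Z)^× is cyclic (|G| = 106); a cyclic group of order m has exactly φ(d) elements of each order d | m, and none otherwise.
Since 143 ∤ 106, the count is 0.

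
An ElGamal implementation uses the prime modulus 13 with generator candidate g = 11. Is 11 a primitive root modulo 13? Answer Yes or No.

φ(13) = 13 − 1 = 12 = 2^2 · 3.
It suffices to check that the order of 11 is not a proper divisor of 12: compute 11^(12/q) for q ∈ {2, 3}.
11^6 ≡ 12 (mod 13)  [q = 2: ≢ 1 ✓]
11^4 ≡ 3 (mod 13)  [q = 3: ≢ 1 ✓]
None equal 1, so ord_13(11) = 12: 11 is a primitive root.

Yes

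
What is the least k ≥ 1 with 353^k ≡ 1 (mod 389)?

194

By Lagrange's theorem, ord_389(353) divides φ(389) = 389 − 1 = 388 = 2^2 · 97.
Divisors of 388: 1, 2, 4, 97, 194, 388.
Test each divisor d:
353^1 ≡ 353
353^2 ≡ 129
353^4 ≡ 303
353^97 ≡ 388
353^194 ≡ 1
The smallest such exponent is 194, so the order of 353 is 194.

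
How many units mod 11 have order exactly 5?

4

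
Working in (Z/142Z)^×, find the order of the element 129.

Since 129 ∈ (Z/142Z)^×, its order divides φ(142) = φ(2)·φ(71) = 1·70 = 70 = 2 · 5 · 7.
Divisors of 70: 1, 2, 5, 7, 10, 14, 35, 70.
Compute 129^d (mod 142) for the divisors d until we hit 1:
129^1 ≡ 129 (mod 142)
129^2 ≡ 27 (mod 142)
129^5 ≡ 37 (mod 142)
129^7 ≡ 5 (mod 142)
129^10 ≡ 91 (mod 142)
129^14 ≡ 25 (mod 142)
129^35 ≡ 1 (mod 142) ✓
Hence ord(129) = 35.

35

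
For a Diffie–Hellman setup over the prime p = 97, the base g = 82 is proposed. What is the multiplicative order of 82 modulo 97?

The order of 82 must divide φ(97) = 97 − 1 = 96 = 2^5 · 3.
Divisors of 96: 1, 2, 3, 4, 6, 8, 12, 16, 24, 32, 48, 96.
Compute 82^d (mod 97) for the divisors d until we hit 1:
82^1 ≡ 82
82^2 ≡ 31
82^3 ≡ 20
82^4 ≡ 88
82^6 ≡ 12
82^8 ≡ 81
82^12 ≡ 47
82^16 ≡ 62
82^24 ≡ 75
82^32 ≡ 61
82^48 ≡ 96
82^96 ≡ 1
So ord_97(82) = 96.

96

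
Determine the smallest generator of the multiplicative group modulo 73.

φ(73) = 73 − 1 = 72 = 2^3 · 3^2.
g is a primitive root iff g^(72/q) ≢ 1 (mod 73) for each prime q ∈ {2, 3}.
g = 2: 2^36 ≡ 1 — hits 1, so not a primitive root.
g = 3: 3^36 ≡ 1 — hits 1, so not a primitive root.
g = 4: 4^36 ≡ 1 — hits 1, so not a primitive root.
g = 5: 5^36 ≡ 72; 5^24 ≡ 8 — none is 1, so 5 is a primitive root.
The smallest primitive root modulo 73 is 5.

5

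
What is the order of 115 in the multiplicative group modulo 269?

67

By Lagrange's theorem, ord_269(115) divides φ(269) = 269 − 1 = 268 = 2^2 · 67.
Divisors of 268: 1, 2, 4, 67, 134, 268.
Test each divisor d:
115^1 ≡ 115 (mod 269)
115^2 ≡ 44 (mod 269)
115^4 ≡ 53 (mod 269)
115^67 ≡ 1 (mod 269) ✓
Hence ord(115) = 67.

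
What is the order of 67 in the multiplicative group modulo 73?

36

ord(67) | φ(73) = 73 − 1 = 72 = 2^3 · 3^2.
Divisors of 72: 1, 2, 3, 4, 6, 8, 9, 12, 18, 24, 36, 72.
Check 67^d mod 73 for each divisor in increasing order:
67^1 ≡ 67 (mod 73)
67^2 ≡ 36 (mod 73)
67^3 ≡ 3 (mod 73)
67^4 ≡ 55 (mod 73)
67^6 ≡ 9 (mod 73)
67^8 ≡ 32 (mod 73)
67^9 ≡ 27 (mod 73)
67^12 ≡ 8 (mod 73)
67^18 ≡ 72 (mod 73)
67^24 ≡ 64 (mod 73)
67^36 ≡ 1 (mod 73) ✓
Hence ord(67) = 36.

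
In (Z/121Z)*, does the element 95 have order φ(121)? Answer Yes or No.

φ(121) = φ(11^2) = 11·(11−1) = 110 = 2 · 5 · 11.
Test 95^(110/q) mod 121 for each prime factor q of 110:
95^55 ≡ 120 (mod 121)  [q = 2: ≢ 1 ✓]
95^22 ≡ 27 (mod 121)  [q = 5: ≢ 1 ✓]
95^10 ≡ 45 (mod 121)  [q = 11: ≢ 1 ✓]
All checks pass, so 95 has order 110 and is a primitive root modulo 121.

Yes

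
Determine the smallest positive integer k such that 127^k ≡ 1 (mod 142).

70

By Lagrange's theorem, ord_142(127) divides φ(142) = φ(2)·φ(71) = 1·70 = 70 = 2 · 5 · 7.
Divisors of 70: 1, 2, 5, 7, 10, 14, 35, 70.
Test each divisor d:
127^1 ≡ 127 (mod 142)
127^2 ≡ 83 (mod 142)
127^5 ≡ 41 (mod 142)
127^7 ≡ 137 (mod 142)
127^10 ≡ 119 (mod 142)
127^14 ≡ 25 (mod 142)
127^35 ≡ 141 (mod 142)
127^70 ≡ 1 (mod 142) ✓
Hence ord(127) = 70.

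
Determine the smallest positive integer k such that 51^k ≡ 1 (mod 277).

92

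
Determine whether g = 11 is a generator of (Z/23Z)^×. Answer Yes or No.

φ(23) = 23 − 1 = 22 = 2 · 11.
It suffices to check that the order of 11 is not a proper divisor of 22: compute 11^(22/q) for q ∈ {2, 11}.
11^11 ≡ 22 (mod 23)  [q = 2: ≢ 1 ✓]
11^2 ≡ 6 (mod 23)  [q = 11: ≢ 1 ✓]
None equal 1, so ord_23(11) = 22: 11 is a primitive root.

Yes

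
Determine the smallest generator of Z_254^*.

3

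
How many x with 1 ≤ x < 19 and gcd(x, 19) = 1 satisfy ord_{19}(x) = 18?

φ(19) = 19 − 1 = 18 = 2 · 3^2.
In a cyclic group of order 18, there are φ(d) elements of order d for each divisor d of 18, and zero for non-divisors.
18 = 2 · 3^2 divides 18, and φ(18) = 6.

6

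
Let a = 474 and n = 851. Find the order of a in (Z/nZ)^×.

198

By Lagrange's theorem, ord_851(474) divides φ(851) = φ(23·37) = (23−1)·(37−1) = 22·36 = 792 = 2^3 · 3^2 · 11.
Divisors of 792: 1, 2, 3, 4, 6, 8, 9, 11, 12, 18, 22, 24, 33, 36, 44, 66, 72, 88, 99, 132, 198, 264, 396, 792.
Evaluate successive powers at the divisors of 792:
474^1 ≡ 474 (mod 851)
474^2 ≡ 12 (mod 851)
474^3 ≡ 582 (mod 851)
474^4 ≡ 144 (mod 851)
474^6 ≡ 26 (mod 851)
474^8 ≡ 312 (mod 851)
474^9 ≡ 665 (mod 851)
474^11 ≡ 321 (mod 851)
474^12 ≡ 676 (mod 851)
474^18 ≡ 556 (mod 851)
474^22 ≡ 70 (mod 851)
474^24 ≡ 840 (mod 851)
474^33 ≡ 344 (mod 851)
474^36 ≡ 223 (mod 851)
474^44 ≡ 645 (mod 851)
474^66 ≡ 47 (mod 851)
474^72 ≡ 371 (mod 851)
474^88 ≡ 737 (mod 851)
474^99 ≡ 850 (mod 851)
474^132 ≡ 507 (mod 851)
474^198 ≡ 1 (mod 851) ✓
So ord_851(474) = 198.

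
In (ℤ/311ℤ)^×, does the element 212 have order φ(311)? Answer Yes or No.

No

φ(311) = 311 − 1 = 310 = 2 · 5 · 31.
212 is a primitive root mod 311 iff 212^(φ(311)/q) ≢ 1 for every prime q | φ(311), i.e. q ∈ {2, 5, 31}.
212^155 ≡ 1 (mod 311)  [q = 2: ≡ 1 ✗]
212^62 ≡ 6 (mod 311)  [q = 5: ≢ 1 ✓]
212^10 ≡ 300 (mod 311)  [q = 31: ≢ 1 ✓]
The check at q = 2 fails, so 212 generates a proper subgroup.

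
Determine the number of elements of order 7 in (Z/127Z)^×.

φ(127) = 127 − 1 = 126 = 2 · 3^2 · 7.
In a cyclic group of order 126, there are φ(d) elements of order d for each divisor d of 126, and zero for non-divisors.
7 | 126, and φ(7) = 7 − 1 = 6.

6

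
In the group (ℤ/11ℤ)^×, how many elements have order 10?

φ(11) = 11 − 1 = 10 = 2 · 5.
In a cyclic group of order 10, there are φ(d) elements of order d for each divisor d of 10, and zero for non-divisors.
10 = 2 · 5 divides 10, and φ(10) = 4.

4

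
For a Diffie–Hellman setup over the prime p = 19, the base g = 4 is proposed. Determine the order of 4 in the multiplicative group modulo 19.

9

By Lagrange's theorem, ord_19(4) divides φ(19) = 19 − 1 = 18 = 2 · 3^2.
Divisors of 18: 1, 2, 3, 6, 9, 18.
Compute 4^d (mod 19) for the divisors d until we hit 1:
4^1 ≡ 4
4^2 ≡ 16
4^3 ≡ 7
4^6 ≡ 11
4^9 ≡ 1
Therefore the multiplicative order of 4 modulo 19 is 9.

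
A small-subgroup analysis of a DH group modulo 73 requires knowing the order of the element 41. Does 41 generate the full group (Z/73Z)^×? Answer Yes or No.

No

φ(73) = 73 − 1 = 72 = 2^3 · 3^2.
41 is a primitive root mod 73 iff 41^(φ(73)/q) ≢ 1 for every prime q | φ(73), i.e. q ∈ {2, 3}.
41^36 ≡ 1 (mod 73)  [q = 2: ≡ 1 ✗]
41^24 ≡ 8 (mod 73)  [q = 3: ≢ 1 ✓]
41^36 ≡ 1 shows ord(41) | 36, strictly less than φ(73); not a primitive root.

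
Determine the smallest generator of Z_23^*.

5

φ(23) = 23 − 1 = 22 = 2 · 11.
Test candidates g = 2, 3, … against the prime factors q ∈ {2, 11} of φ(23): g is a generator iff g^(22/q) ≢ 1 for every such q.
g = 2: 2^11 ≡ 1 — hits 1, so not a primitive root.
g = 3: 3^11 ≡ 1 — hits 1, so not a primitive root.
g = 4: 4^11 ≡ 1 — hits 1, so not a primitive root.
g = 5: 5^11 ≡ 22; 5^2 ≡ 2 — none is 1, so 5 is a primitive root.
Hence the least primitive root of 23 is 5.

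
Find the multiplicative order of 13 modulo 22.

By Lagrange's theorem, ord_22(13) divides φ(22) = φ(2)·φ(11) = 1·10 = 10 = 2 · 5.
Divisors of 10: 1, 2, 5, 10.
Check 13^d mod 22 for each divisor in increasing order:
13^1 ≡ 13 (mod 22)
13^2 ≡ 15 (mod 22)
13^5 ≡ 21 (mod 22)
13^10 ≡ 1 (mod 22) ✓
The smallest such exponent is 10, so the order of 13 is 10.

10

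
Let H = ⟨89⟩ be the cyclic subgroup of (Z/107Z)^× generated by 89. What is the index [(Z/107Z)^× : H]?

2

ord(89) | φ(107) = 107 − 1 = 106 = 2 · 53.
Divisors of 106: 1, 2, 53, 106.
Compute 89^d (mod 107) for the divisors d until we hit 1:
89^1 ≡ 89 (mod 107)
89^2 ≡ 3 (mod 107)
89^53 ≡ 1 (mod 107) ✓
The order of 89 is 53, so the subgroup it generates has 53 elements.
Index = |(Z/107Z)^×| / |⟨89⟩| = 106 / 53 = 2.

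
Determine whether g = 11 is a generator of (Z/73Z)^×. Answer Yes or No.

φ(73) = 73 − 1 = 72 = 2^3 · 3^2.
11 is a primitive root mod 73 iff 11^(φ(73)/q) ≢ 1 for every prime q | φ(73), i.e. q ∈ {2, 3}.
11^36 ≡ 72 (mod 73)  [q = 2: ≢ 1 ✓]
11^24 ≡ 8 (mod 73)  [q = 3: ≢ 1 ✓]
All checks pass, so 11 has order 72 and is a primitive root modulo 73.

Yes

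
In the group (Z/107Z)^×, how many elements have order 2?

1

φ(107) = 107 − 1 = 106 = 2 · 53.
Since (Z/107Z)^× is cyclic of order 106, the number of elements of order d is φ(d) when d | 106 and 0 otherwise.
2 | 106, and φ(2) = 2 − 1 = 1.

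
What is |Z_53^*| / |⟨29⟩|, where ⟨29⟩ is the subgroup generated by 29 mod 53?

ord(29) | φ(53) = 53 − 1 = 52 = 2^2 · 13.
Divisors of 52: 1, 2, 4, 13, 26, 52.
Test each divisor d:
29^1 ≡ 29 (mod 53)
29^2 ≡ 46 (mod 53)
29^4 ≡ 49 (mod 53)
29^13 ≡ 52 (mod 53)
29^26 ≡ 1 (mod 53) ✓
So ord_53(29) = 26, hence |⟨29⟩| = 26.
The index is φ(53) / ord(29) = 52 / 26 = 2.

2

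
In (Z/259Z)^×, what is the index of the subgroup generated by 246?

Since 246 ∈ (Z/259Z)^×, its order divides φ(259) = φ(7·37) = (7−1)·(37−1) = 6·36 = 216 = 2^3 · 3^3.
Divisors of 216: 1, 2, 3, 4, 6, 8, 9, 12, 18, 24, 27, 36, 54, 72, 108, 216.
Evaluate successive powers at the divisors of 216:
246^1 ≡ 246 (mod 259)
246^2 ≡ 169 (mod 259)
246^3 ≡ 134 (mod 259)
246^4 ≡ 71 (mod 259)
246^6 ≡ 85 (mod 259)
246^8 ≡ 120 (mod 259)
246^9 ≡ 253 (mod 259)
246^12 ≡ 232 (mod 259)
246^18 ≡ 36 (mod 259)
246^24 ≡ 211 (mod 259)
246^27 ≡ 43 (mod 259)
246^36 ≡ 1 (mod 259) ✓
Thus |⟨246⟩| = ord(246) = 36.
Index = |(Z/259Z)^×| / |⟨246⟩| = 216 / 36 = 6.

6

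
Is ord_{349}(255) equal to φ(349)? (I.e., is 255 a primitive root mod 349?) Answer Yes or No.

No

φ(349) = 349 − 1 = 348 = 2^2 · 3 · 29.
255 is a primitive root mod 349 iff 255^(φ(349)/q) ≢ 1 for every prime q | φ(349), i.e. q ∈ {2, 3, 29}.
255^174 ≡ 1 (mod 349)  [q = 2: ≡ 1 ✗]
255^116 ≡ 226 (mod 349)  [q = 3: ≢ 1 ✓]
255^12 ≡ 228 (mod 349)  [q = 29: ≢ 1 ✓]
Since 255^174 ≡ 1, the order of 255 divides 174 < 348, so 255 is not a primitive root.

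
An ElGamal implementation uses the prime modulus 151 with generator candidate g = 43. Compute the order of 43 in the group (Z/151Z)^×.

75

Since 43 ∈ (Z/151Z)^×, its order divides φ(151) = 151 − 1 = 150 = 2 · 3 · 5^2.
Divisors of 150: 1, 2, 3, 5, 6, 10, 15, 25, 30, 50, 75, 150.
Check 43^d mod 151 for each divisor in increasing order:
43^1 ≡ 43 (mod 151)
43^2 ≡ 37 (mod 151)
43^3 ≡ 81 (mod 151)
43^5 ≡ 128 (mod 151)
43^6 ≡ 68 (mod 151)
43^10 ≡ 76 (mod 151)
43^15 ≡ 64 (mod 151)
43^25 ≡ 32 (mod 151)
43^30 ≡ 19 (mod 151)
43^50 ≡ 118 (mod 151)
43^75 ≡ 1 (mod 151) ✓
Therefore the multiplicative order of 43 modulo 151 is 75.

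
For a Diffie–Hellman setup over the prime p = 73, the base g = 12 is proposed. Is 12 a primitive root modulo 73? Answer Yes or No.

No

φ(73) = 73 − 1 = 72 = 2^3 · 3^2.
It suffices to check that the order of 12 is not a proper divisor of 72: compute 12^(72/q) for q ∈ {2, 3}.
12^36 ≡ 1 (mod 73)  [q = 2: ≡ 1 ✗]
12^24 ≡ 8 (mod 73)  [q = 3: ≢ 1 ✓]
Since 12^36 ≡ 1, the order of 12 divides 36 < 72, so 12 is not a primitive root.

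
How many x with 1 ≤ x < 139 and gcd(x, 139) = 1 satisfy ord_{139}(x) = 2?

φ(139) = 139 − 1 = 138 = 2 · 3 · 23.
(Z/139Z)^× is cyclic (|G| = 138); a cyclic group of order m has exactly φ(d) elements of each order d | m, and none otherwise.
2 | 138, and φ(2) = 2 − 1 = 1.

1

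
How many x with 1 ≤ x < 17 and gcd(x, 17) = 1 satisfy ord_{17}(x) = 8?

φ(17) = 17 − 1 = 16 = 2^4.
(Z/17Z)^× is cyclic (|G| = 16); a cyclic group of order m has exactly φ(d) elements of each order d | m, and none otherwise.
8 = 2^3 divides 16, and φ(8) = 4.

4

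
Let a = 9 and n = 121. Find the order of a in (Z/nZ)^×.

5

By Lagrange's theorem, ord_121(9) divides φ(121) = φ(11^2) = 11·(11−1) = 110 = 2 · 5 · 11.
Divisors of 110: 1, 2, 5, 10, 11, 22, 55, 110.
Test each divisor d:
9^1 ≡ 9
9^2 ≡ 81
9^5 ≡ 1
The smallest such exponent is 5, so the order of 9 is 5.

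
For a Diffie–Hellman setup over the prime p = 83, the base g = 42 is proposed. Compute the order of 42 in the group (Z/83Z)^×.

82

By Lagrange's theorem, ord_83(42) divides φ(83) = 83 − 1 = 82 = 2 · 41.
Divisors of 82: 1, 2, 41, 82.
Check 42^d mod 83 for each divisor in increasing order:
42^1 ≡ 42
42^2 ≡ 21
42^41 ≡ 82
42^82 ≡ 1
Therefore the multiplicative order of 42 modulo 83 is 82.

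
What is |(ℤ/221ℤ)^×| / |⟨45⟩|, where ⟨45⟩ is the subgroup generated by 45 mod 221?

ord(45) | φ(221) = φ(13·17) = (13−1)·(17−1) = 12·16 = 192 = 2^6 · 3.
Divisors of 192: 1, 2, 3, 4, 6, 8, 12, 16, 24, 32, 48, 64, 96, 192.
Check 45^d mod 221 for each divisor in increasing order:
45^1 ≡ 45 (mod 221)
45^2 ≡ 36 (mod 221)
45^3 ≡ 73 (mod 221)
45^4 ≡ 191 (mod 221)
45^6 ≡ 25 (mod 221)
45^8 ≡ 16 (mod 221)
45^12 ≡ 183 (mod 221)
45^16 ≡ 35 (mod 221)
45^24 ≡ 118 (mod 221)
45^32 ≡ 120 (mod 221)
45^48 ≡ 1 (mod 221) ✓
So ord_221(45) = 48, hence |⟨45⟩| = 48.
Index = |(Z/221Z)^×| / |⟨45⟩| = 192 / 48 = 4.

4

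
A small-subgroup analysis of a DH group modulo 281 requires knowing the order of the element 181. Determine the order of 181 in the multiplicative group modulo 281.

7

Since 181 ∈ (Z/281Z)^×, its order divides φ(281) = 281 − 1 = 280 = 2^3 · 5 · 7.
Divisors of 280: 1, 2, 4, 5, 7, 8, 10, 14, 20, 28, 35, 40, 56, 70, 140, 280.
Compute 181^d (mod 281) for the divisors d until we hit 1:
181^1 ≡ 181
181^2 ≡ 165
181^4 ≡ 249
181^5 ≡ 109
181^7 ≡ 1
Therefore the multiplicative order of 181 modulo 281 is 7.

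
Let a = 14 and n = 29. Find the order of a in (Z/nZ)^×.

28

By Lagrange's theorem, ord_29(14) divides φ(29) = 29 − 1 = 28 = 2^2 · 7.
Divisors of 28: 1, 2, 4, 7, 14, 28.
Evaluate successive powers at the divisors of 28:
14^1 ≡ 14 (mod 29)
14^2 ≡ 22 (mod 29)
14^4 ≡ 20 (mod 29)
14^7 ≡ 12 (mod 29)
14^14 ≡ 28 (mod 29)
14^28 ≡ 1 (mod 29) ✓
Therefore the multiplicative order of 14 modulo 29 is 28.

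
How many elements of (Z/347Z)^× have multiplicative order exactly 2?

1

φ(347) = 347 − 1 = 346 = 2 · 173.
In a cyclic group of order 346, there are φ(d) elements of order d for each divisor d of 346, and zero for non-divisors.
2 | 346, and φ(2) = 2 − 1 = 1.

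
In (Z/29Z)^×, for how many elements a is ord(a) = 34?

φ(29) = 29 − 1 = 28 = 2^2 · 7.
In a cyclic group of order 28, there are φ(d) elements of order d for each divisor d of 28, and zero for non-divisors.
Since 34 ∤ 28, the count is 0.

0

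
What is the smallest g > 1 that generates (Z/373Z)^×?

φ(373) = 373 − 1 = 372 = 2^2 · 3 · 31.
Test candidates g = 2, 3, … against the prime factors q ∈ {2, 3, 31} of φ(373): g is a generator iff g^(372/q) ≢ 1 for every such q.
g = 2: 2^186 ≡ 372; 2^124 ≡ 284; 2^12 ≡ 366 — none is 1, so 2 is a primitive root.
Hence the least primitive root of 373 is 2.

2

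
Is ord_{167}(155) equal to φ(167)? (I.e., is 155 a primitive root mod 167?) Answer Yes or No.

Yes

φ(167) = 167 − 1 = 166 = 2 · 83.
Test 155^(166/q) mod 167 for each prime factor q of 166:
155^83 ≡ 166 (mod 167)  [q = 2: ≢ 1 ✓]
155^2 ≡ 144 (mod 167)  [q = 83: ≢ 1 ✓]
None equal 1, so ord_167(155) = 166: 155 is a primitive root.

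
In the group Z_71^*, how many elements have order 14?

6

φ(71) = 71 − 1 = 70 = 2 · 5 · 7.
(Z/71Z)^× is cyclic (|G| = 70); a cyclic group of order m has exactly φ(d) elements of each order d | m, and none otherwise.
14 = 2 · 7 divides 70, and φ(14) = 6.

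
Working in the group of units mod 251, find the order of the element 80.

Since 80 ∈ (Z/251Z)^×, its order divides φ(251) = 251 − 1 = 250 = 2 · 5^3.
Divisors of 250: 1, 2, 5, 10, 25, 50, 125, 250.
Compute 80^d (mod 251) for the divisors d until we hit 1:
80^1 ≡ 80
80^2 ≡ 125
80^5 ≡ 20
80^10 ≡ 149
80^25 ≡ 1
The smallest such exponent is 25, so the order of 80 is 25.

25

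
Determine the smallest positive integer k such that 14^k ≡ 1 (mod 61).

The order of 14 must divide φ(61) = 61 − 1 = 60 = 2^2 · 3 · 5.
Divisors of 60: 1, 2, 3, 4, 5, 6, 10, 12, 15, 20, 30, 60.
Evaluate successive powers at the divisors of 60:
14^1 ≡ 14
14^2 ≡ 13
14^3 ≡ 60
14^4 ≡ 47
14^5 ≡ 48
14^6 ≡ 1
The smallest such exponent is 6, so the order of 14 is 6.

6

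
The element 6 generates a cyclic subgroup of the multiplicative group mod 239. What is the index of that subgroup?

14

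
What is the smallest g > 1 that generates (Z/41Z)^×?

φ(41) = 41 − 1 = 40 = 2^3 · 5.
g is a primitive root iff g^(40/q) ≢ 1 (mod 41) for each prime q ∈ {2, 5}.
g = 2: 2^20 ≡ 1 — hits 1, so not a primitive root.
g = 3: 3^20 ≡ 40; 3^8 ≡ 1 — hits 1, so not a primitive root.
g = 4: 4^20 ≡ 1 — hits 1, so not a primitive root.
g = 5: 5^20 ≡ 1 — hits 1, so not a primitive root.
g = 6: 6^20 ≡ 40; 6^8 ≡ 10 — none is 1, so 6 is a primitive root.
The smallest primitive root modulo 41 is 6.

6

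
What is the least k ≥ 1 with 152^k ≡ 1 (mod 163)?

By Lagrange's theorem, ord_163(152) divides φ(163) = 163 − 1 = 162 = 2 · 3^4.
Divisors of 162: 1, 2, 3, 6, 9, 18, 27, 54, 81, 162.
Evaluate successive powers at the divisors of 162:
152^1 ≡ 152 (mod 163)
152^2 ≡ 121 (mod 163)
152^3 ≡ 136 (mod 163)
152^6 ≡ 77 (mod 163)
152^9 ≡ 40 (mod 163)
152^18 ≡ 133 (mod 163)
152^27 ≡ 104 (mod 163)
152^54 ≡ 58 (mod 163)
152^81 ≡ 1 (mod 163) ✓
Hence ord(152) = 81.

81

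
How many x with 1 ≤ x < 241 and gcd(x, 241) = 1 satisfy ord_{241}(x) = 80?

32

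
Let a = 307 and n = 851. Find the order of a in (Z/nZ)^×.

66

The order of 307 must divide φ(851) = φ(23·37) = (23−1)·(37−1) = 22·36 = 792 = 2^3 · 3^2 · 11.
Divisors of 792: 1, 2, 3, 4, 6, 8, 9, 11, 12, 18, 22, 24, 33, 36, 44, 66, 72, 88, 99, 132, 198, 264, 396, 792.
Compute 307^d (mod 851) for the divisors d until we hit 1:
307^1 ≡ 307 (mod 851)
307^2 ≡ 639 (mod 851)
307^3 ≡ 443 (mod 851)
307^4 ≡ 692 (mod 851)
307^6 ≡ 519 (mod 851)
307^8 ≡ 602 (mod 851)
307^9 ≡ 147 (mod 851)
307^11 ≡ 323 (mod 851)
307^12 ≡ 445 (mod 851)
307^18 ≡ 334 (mod 851)
307^22 ≡ 507 (mod 851)
307^24 ≡ 593 (mod 851)
307^33 ≡ 369 (mod 851)
307^36 ≡ 75 (mod 851)
307^44 ≡ 47 (mod 851)
307^66 ≡ 1 (mod 851) ✓
The smallest such exponent is 66, so the order of 307 is 66.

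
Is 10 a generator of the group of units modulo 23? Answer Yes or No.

Yes

φ(23) = 23 − 1 = 22 = 2 · 11.
An element g generates (Z/23Z)^× iff g^(22/q) ≢ 1 (mod 23) for each prime q ∈ {2, 11}.
10^11 ≡ 22 (mod 23)  [q = 2: ≢ 1 ✓]
10^2 ≡ 8 (mod 23)  [q = 11: ≢ 1 ✓]
Every test exponent gives a nontrivial residue, hence 10 generates the full group.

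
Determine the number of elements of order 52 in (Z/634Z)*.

0

φ(634) = φ(2)·φ(317) = 1·316 = 316 = 2^2 · 79.
Since (Z/634Z)^× is cyclic of order 316, the number of elements of order d is φ(d) when d | 316 and 0 otherwise.
52 does not divide 316, so no element of (Z/634Z)^× has order 52.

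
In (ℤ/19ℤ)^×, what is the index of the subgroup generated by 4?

Since 4 ∈ (Z/19Z)^×, its order divides φ(19) = 19 − 1 = 18 = 2 · 3^2.
Divisors of 18: 1, 2, 3, 6, 9, 18.
Check 4^d mod 19 for each divisor in increasing order:
4^1 ≡ 4 (mod 19)
4^2 ≡ 16 (mod 19)
4^3 ≡ 7 (mod 19)
4^6 ≡ 11 (mod 19)
4^9 ≡ 1 (mod 19) ✓
Thus |⟨4⟩| = ord(4) = 9.
Index = |(Z/19Z)^×| / |⟨4⟩| = 18 / 9 = 2.

2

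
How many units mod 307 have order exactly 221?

0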